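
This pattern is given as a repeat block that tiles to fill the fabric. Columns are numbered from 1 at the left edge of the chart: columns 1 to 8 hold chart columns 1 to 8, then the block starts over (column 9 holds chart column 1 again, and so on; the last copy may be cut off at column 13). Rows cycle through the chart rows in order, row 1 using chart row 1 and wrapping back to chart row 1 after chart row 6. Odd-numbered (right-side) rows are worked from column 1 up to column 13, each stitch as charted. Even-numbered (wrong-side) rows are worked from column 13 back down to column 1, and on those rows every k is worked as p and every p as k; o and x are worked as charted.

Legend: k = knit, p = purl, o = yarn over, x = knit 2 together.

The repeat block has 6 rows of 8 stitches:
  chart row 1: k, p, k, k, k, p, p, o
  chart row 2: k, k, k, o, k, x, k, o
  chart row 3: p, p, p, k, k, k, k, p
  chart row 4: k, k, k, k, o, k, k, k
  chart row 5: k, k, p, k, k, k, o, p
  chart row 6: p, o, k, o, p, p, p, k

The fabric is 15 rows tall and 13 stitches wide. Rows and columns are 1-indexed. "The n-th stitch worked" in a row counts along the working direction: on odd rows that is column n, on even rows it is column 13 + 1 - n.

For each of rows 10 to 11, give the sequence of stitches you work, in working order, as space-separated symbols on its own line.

Result:
o p p p p p p p o p p p p
k k p k k k o p k k p k k

Derivation:
Row 10: chart row 4, WS - tiled (columns 1-13): k k k k o k k k k k k k o; work from column 13 back to 1 with k<->p swapped.
Row 11: chart row 5, RS - tile across columns 1-13 and work as-is.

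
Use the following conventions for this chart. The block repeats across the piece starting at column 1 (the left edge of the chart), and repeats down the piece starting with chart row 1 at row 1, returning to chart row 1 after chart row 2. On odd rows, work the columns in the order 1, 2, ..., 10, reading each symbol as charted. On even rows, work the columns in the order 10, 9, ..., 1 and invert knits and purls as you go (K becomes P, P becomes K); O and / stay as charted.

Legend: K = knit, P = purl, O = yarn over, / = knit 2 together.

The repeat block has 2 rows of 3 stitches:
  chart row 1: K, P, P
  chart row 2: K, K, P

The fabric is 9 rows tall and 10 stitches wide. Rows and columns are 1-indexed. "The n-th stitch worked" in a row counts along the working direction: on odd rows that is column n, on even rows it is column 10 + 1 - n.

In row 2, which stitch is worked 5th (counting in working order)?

Stitch:
K

Derivation:
Row 2: (2-1) mod 2 = 1, so use chart row 2. Even row -> WS.
Chart row 2 tiled across columns 1-10: K K P K K P K K P K
WS: work from column 10 back to column 1 (reverse the tiled row), swapping K<->P (O and / unchanged).
Row 2 as worked: P K P P K P P K P P
Stitch 5 in working order -> K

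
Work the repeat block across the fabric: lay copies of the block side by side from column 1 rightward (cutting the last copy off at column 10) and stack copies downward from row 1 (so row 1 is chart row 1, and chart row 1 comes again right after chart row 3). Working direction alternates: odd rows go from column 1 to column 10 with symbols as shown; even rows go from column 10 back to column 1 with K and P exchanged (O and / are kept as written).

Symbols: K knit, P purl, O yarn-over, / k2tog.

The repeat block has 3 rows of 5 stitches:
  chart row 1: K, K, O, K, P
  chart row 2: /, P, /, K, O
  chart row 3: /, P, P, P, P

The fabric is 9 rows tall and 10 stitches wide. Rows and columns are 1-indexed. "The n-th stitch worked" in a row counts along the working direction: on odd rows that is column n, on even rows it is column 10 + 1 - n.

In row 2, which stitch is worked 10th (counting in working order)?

== STITCH ==
/

Derivation:
For row 2: chart row = ((2-1) mod 3) + 1 = 2; this is a WS (even) row.
Chart row 2 tiled across columns 1-10: / P / K O / P / K O
Wrong side: read the tiled row from column 10 down to 1 and exchange K with P (leave O, /).
Row 2 as worked: O P / K / O P / K /
Stitch 10 in working order -> /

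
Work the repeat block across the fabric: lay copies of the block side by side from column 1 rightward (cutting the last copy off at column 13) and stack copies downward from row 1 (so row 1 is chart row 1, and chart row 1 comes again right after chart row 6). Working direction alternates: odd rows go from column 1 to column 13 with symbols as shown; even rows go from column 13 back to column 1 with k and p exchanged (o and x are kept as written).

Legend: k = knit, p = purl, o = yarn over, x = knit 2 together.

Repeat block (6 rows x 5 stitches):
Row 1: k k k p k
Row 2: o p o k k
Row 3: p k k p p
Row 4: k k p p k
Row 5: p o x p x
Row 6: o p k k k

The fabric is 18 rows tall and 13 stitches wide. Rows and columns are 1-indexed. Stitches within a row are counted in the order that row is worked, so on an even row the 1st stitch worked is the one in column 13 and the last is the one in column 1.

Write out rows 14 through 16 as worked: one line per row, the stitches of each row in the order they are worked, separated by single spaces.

Row 14: chart row 2, WS - tiled (columns 1-13): o p o k k o p o k k o p o; work from column 13 back to 1 with k<->p swapped.
Row 15: chart row 3, RS - tile across columns 1-13 and work as-is.
Row 16: chart row 4, WS - tiled (columns 1-13): k k p p k k k p p k k k p; work from column 13 back to 1 with k<->p swapped.

Result:
o k o p p o k o p p o k o
p k k p p p k k p p p k k
k p p p k k p p p k k p p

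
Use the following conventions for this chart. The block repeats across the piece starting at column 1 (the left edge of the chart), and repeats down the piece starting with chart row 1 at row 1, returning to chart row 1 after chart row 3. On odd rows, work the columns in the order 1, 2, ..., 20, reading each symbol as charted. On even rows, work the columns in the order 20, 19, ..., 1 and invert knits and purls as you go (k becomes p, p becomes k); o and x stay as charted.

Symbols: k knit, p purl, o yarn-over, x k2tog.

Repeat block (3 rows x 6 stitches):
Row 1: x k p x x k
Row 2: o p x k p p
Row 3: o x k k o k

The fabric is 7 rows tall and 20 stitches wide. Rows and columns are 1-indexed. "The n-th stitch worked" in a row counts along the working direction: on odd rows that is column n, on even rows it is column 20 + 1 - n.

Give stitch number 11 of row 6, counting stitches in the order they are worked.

Result:
p

Derivation:
Row 6: (6-1) mod 3 = 2, so use chart row 3. Even row -> WS.
Chart row 3 tiled across columns 1-20: o x k k o k o x k k o k o x k k o k o x
WS row: flip the tiled sequence (start at column 20) and apply k<->p; o and x stay.
Row 6 as worked: x o p o p p x o p o p p x o p o p p x o
Stitch 11 in working order -> p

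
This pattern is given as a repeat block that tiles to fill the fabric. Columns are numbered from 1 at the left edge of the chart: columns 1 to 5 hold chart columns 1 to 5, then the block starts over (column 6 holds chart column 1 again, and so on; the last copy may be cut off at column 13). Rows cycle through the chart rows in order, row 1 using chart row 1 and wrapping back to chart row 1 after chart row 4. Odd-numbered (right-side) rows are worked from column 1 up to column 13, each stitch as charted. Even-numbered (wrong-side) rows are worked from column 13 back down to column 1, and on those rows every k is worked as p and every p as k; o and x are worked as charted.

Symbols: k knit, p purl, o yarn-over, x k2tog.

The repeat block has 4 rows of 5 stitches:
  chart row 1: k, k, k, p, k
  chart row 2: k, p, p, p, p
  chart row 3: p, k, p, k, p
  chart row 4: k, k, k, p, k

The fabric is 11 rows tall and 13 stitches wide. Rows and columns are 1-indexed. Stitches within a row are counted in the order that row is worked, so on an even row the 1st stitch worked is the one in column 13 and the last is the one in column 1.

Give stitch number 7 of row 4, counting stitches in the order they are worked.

Result:
p

Derivation:
Row 4 uses chart row ((4-1) mod 4)+1 = 4. Row 4 is even, so WS.
Chart row 4 tiled across columns 1-13: k k k p k k k k p k k k k
Wrong side: read the tiled row from column 13 down to 1 and exchange k with p (leave o, x).
Row 4 as worked: p p p p k p p p p k p p p
Stitch 7 in working order -> p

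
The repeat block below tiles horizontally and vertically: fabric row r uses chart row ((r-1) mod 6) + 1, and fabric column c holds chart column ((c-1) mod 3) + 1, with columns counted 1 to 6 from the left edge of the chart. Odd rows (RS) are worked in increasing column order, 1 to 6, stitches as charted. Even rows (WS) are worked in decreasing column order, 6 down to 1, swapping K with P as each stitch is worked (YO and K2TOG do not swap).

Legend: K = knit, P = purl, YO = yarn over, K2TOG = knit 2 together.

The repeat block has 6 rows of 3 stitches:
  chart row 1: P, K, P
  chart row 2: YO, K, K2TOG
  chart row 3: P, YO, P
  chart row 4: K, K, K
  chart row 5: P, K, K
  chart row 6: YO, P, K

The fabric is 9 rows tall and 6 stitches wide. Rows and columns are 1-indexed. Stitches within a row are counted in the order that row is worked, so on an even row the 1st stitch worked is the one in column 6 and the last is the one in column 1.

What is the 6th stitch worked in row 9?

Result:
P

Derivation:
Row 9 uses chart row ((9-1) mod 6)+1 = 3. Row 9 is odd, so RS.
Chart row 3 tiled across columns 1-6: P YO P P YO P
RS: work column 1 to column 6, symbols as charted — the tiled row is the row as worked.
Counting 6 along the worked row gives P.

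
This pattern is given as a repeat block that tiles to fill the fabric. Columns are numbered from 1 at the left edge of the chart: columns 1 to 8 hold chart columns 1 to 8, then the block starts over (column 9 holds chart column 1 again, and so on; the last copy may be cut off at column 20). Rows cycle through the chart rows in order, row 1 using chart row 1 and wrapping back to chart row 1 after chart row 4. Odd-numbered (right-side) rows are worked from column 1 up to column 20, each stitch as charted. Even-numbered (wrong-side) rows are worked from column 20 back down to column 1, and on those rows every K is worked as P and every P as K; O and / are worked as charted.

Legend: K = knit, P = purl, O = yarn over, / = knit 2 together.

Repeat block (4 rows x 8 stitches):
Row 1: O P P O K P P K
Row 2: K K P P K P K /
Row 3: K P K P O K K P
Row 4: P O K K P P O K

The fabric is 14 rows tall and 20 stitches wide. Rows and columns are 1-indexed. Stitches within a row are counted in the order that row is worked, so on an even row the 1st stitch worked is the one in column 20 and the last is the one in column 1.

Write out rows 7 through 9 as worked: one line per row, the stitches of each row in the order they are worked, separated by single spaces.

Row 7: chart row 3, RS - tile across columns 1-20 and work as-is.
Row 8: chart row 4, WS - tiled (columns 1-20): P O K K P P O K P O K K P P O K P O K K; work from column 20 back to 1 with K<->P swapped.
Row 9: chart row 1, RS - tile across columns 1-20 and work as-is.

== ROWS AS WORKED ==
K P K P O K K P K P K P O K K P K P K P
P P O K P O K K P P O K P O K K P P O K
O P P O K P P K O P P O K P P K O P P O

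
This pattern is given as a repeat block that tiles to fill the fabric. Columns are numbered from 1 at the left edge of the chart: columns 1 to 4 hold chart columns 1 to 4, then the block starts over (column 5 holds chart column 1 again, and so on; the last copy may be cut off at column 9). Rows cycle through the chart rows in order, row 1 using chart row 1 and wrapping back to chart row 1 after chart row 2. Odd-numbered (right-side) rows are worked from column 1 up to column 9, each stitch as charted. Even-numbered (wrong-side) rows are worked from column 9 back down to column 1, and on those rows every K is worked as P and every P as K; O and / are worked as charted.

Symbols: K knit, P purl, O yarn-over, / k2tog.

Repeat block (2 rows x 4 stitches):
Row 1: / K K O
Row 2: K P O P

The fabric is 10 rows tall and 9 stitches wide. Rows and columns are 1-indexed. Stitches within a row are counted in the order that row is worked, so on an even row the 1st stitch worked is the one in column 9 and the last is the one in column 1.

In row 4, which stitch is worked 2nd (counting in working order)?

Stitch:
K

Derivation:
Row 4 uses chart row ((4-1) mod 2)+1 = 2. Row 4 is even, so WS.
Chart row 2 tiled across columns 1-9: K P O P K P O P K
Wrong side: read the tiled row from column 9 down to 1 and exchange K with P (leave O, /).
Row 4 as worked: P K O K P K O K P
The 2nd stitch worked is K.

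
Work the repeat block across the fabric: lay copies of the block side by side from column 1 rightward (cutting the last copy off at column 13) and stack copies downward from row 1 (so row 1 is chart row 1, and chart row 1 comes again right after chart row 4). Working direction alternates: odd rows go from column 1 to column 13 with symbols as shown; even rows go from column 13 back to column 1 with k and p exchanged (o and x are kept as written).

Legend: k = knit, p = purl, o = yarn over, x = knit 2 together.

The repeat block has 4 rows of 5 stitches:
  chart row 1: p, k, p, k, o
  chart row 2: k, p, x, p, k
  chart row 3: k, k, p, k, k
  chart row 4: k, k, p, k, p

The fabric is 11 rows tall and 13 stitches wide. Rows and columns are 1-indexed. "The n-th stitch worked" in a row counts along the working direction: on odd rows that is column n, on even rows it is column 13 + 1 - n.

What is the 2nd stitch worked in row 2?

== STITCH ==
k

Derivation:
For row 2: chart row = ((2-1) mod 4) + 1 = 2; this is a WS (even) row.
Chart row 2 tiled across columns 1-13: k p x p k k p x p k k p x
WS: work from column 13 back to column 1 (reverse the tiled row), swapping k<->p (o and x unchanged).
Row 2 as worked: x k p p k x k p p k x k p
Counting 2 along the worked row gives k.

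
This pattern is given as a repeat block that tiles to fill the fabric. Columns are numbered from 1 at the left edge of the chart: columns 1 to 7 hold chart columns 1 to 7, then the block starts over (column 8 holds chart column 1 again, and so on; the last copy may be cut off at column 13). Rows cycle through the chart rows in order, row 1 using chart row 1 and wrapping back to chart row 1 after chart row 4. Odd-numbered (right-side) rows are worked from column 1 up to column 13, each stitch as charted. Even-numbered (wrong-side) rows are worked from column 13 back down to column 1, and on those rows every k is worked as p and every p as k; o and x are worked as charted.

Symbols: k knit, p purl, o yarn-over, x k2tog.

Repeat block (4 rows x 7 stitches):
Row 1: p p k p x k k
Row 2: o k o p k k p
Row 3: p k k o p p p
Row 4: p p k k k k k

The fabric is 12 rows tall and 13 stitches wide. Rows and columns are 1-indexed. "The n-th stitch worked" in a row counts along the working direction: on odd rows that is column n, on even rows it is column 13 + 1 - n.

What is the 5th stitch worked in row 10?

For row 10: chart row = ((10-1) mod 4) + 1 = 2; this is a WS (even) row.
Chart row 2 tiled across columns 1-13: o k o p k k p o k o p k k
WS row: flip the tiled sequence (start at column 13) and apply k<->p; o and x stay.
Row 10 as worked: p p k o p o k p p k o p o
Counting 5 along the worked row gives p.

== STITCH ==
p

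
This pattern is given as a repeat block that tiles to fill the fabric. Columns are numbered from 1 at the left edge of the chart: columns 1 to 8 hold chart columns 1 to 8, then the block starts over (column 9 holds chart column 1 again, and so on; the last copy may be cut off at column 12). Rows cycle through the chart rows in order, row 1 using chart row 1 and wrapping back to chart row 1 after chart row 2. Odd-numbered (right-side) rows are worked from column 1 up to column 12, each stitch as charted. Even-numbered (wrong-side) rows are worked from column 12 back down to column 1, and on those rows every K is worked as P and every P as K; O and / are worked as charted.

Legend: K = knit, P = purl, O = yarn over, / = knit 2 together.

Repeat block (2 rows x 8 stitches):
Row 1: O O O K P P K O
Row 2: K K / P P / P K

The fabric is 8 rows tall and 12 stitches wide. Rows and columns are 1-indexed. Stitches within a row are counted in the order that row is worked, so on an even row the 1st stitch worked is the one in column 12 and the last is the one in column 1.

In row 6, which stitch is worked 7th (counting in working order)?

Row 6 uses chart row ((6-1) mod 2)+1 = 2. Row 6 is even, so WS.
Chart row 2 tiled across columns 1-12: K K / P P / P K K K / P
WS row: flip the tiled sequence (start at column 12) and apply K<->P; O and / stay.
Row 6 as worked: K / P P P K / K K / P P
The 7th stitch worked is /.

Stitch:
/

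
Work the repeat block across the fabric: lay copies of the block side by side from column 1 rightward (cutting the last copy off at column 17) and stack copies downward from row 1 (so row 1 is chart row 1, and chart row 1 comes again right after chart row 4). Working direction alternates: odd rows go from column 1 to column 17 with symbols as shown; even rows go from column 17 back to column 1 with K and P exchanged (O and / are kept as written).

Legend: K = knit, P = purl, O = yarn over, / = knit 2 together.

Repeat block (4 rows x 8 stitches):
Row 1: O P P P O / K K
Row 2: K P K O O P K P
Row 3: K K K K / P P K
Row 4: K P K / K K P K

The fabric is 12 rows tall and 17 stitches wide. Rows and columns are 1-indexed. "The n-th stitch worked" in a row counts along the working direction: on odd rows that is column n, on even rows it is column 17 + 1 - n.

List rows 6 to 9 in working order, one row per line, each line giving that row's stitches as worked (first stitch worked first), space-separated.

== ROWS AS WORKED ==
P K P K O O P K P K P K O O P K P
K K K K / P P K K K K K / P P K K
P P K P P / P K P P K P P / P K P
O P P P O / K K O P P P O / K K O

Derivation:
Row 6: chart row 2, WS - tiled (columns 1-17): K P K O O P K P K P K O O P K P K; work from column 17 back to 1 with K<->P swapped.
Row 7: chart row 3, RS - tile across columns 1-17 and work as-is.
Row 8: chart row 4, WS - tiled (columns 1-17): K P K / K K P K K P K / K K P K K; work from column 17 back to 1 with K<->P swapped.
Row 9: chart row 1, RS - tile across columns 1-17 and work as-is.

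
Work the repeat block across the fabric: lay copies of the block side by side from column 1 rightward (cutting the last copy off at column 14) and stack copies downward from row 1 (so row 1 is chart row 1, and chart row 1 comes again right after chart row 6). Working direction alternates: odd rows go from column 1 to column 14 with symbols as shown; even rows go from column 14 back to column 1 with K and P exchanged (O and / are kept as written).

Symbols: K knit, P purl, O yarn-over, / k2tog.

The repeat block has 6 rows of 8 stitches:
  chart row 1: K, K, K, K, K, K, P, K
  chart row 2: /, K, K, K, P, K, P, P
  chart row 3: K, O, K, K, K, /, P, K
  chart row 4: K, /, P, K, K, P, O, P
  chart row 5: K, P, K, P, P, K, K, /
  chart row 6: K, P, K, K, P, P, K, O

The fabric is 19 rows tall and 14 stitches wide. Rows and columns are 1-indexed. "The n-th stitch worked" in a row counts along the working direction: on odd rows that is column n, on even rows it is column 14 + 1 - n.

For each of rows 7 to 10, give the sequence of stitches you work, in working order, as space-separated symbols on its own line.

Row 7: chart row 1, RS - tile across columns 1-14 and work as-is.
Row 8: chart row 2, WS - tiled (columns 1-14): / K K K P K P P / K K K P K; work from column 14 back to 1 with K<->P swapped.
Row 9: chart row 3, RS - tile across columns 1-14 and work as-is.
Row 10: chart row 4, WS - tiled (columns 1-14): K / P K K P O P K / P K K P; work from column 14 back to 1 with K<->P swapped.

Result:
K K K K K K P K K K K K K K
P K P P P / K K P K P P P /
K O K K K / P K K O K K K /
K P P K / P K O K P P K / P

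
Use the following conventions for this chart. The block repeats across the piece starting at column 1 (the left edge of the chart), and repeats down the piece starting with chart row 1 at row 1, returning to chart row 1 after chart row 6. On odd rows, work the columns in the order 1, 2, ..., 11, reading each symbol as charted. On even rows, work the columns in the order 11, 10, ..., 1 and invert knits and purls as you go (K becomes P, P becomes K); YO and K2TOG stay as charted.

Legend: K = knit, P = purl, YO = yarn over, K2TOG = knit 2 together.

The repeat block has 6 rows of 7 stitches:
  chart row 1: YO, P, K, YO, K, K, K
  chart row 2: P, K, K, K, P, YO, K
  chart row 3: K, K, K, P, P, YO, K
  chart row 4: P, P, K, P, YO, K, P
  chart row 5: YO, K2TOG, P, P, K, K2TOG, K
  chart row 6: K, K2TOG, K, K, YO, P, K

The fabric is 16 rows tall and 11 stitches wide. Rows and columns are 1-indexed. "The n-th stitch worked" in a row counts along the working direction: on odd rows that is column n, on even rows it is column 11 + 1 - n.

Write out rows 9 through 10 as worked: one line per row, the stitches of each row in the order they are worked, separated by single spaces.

Row 9: chart row 3, RS - tile across columns 1-11 and work as-is.
Row 10: chart row 4, WS - tiled (columns 1-11): P P K P YO K P P P K P; work from column 11 back to 1 with K<->P swapped.

Rows as worked:
K K K P P YO K K K K P
K P K K K P YO K P K K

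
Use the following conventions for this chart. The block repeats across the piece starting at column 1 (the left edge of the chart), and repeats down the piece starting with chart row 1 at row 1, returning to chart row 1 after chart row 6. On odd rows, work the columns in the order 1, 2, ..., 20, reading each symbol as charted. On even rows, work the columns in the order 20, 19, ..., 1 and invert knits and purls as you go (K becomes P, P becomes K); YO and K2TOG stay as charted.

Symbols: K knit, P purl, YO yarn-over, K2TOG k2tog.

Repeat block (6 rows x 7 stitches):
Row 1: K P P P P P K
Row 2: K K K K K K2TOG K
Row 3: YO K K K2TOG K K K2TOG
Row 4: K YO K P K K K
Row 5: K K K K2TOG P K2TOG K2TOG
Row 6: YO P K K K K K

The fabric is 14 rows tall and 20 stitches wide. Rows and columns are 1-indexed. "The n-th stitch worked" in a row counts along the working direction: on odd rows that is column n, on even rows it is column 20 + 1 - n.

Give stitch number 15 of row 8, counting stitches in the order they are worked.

Result:
K2TOG

Derivation:
Row 8: (8-1) mod 6 = 1, so use chart row 2. Even row -> WS.
Chart row 2 tiled across columns 1-20: K K K K K K2TOG K K K K K K K2TOG K K K K K K K2TOG
WS row: flip the tiled sequence (start at column 20) and apply K<->P; YO and K2TOG stay.
Row 8 as worked: K2TOG P P P P P P K2TOG P P P P P P K2TOG P P P P P
The 15th stitch worked is K2TOG.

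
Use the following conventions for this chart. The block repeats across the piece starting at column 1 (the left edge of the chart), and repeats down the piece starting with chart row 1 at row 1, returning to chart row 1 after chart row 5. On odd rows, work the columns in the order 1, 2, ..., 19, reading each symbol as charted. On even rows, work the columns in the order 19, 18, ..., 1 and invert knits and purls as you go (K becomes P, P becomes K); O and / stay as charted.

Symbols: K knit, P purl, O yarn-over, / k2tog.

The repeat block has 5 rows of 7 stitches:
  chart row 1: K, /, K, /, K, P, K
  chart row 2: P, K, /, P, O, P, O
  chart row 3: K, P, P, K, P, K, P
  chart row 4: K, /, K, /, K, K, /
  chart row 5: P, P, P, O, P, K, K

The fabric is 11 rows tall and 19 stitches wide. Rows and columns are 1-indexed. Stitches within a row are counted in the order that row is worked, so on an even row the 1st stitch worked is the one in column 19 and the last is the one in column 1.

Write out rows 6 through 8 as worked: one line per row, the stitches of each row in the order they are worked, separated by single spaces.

Row 6: chart row 1, WS - tiled (columns 1-19): K / K / K P K K / K / K P K K / K / K; work from column 19 back to 1 with K<->P swapped.
Row 7: chart row 2, RS - tile across columns 1-19 and work as-is.
Row 8: chart row 3, WS - tiled (columns 1-19): K P P K P K P K P P K P K P K P P K P; work from column 19 back to 1 with K<->P swapped.

Result:
P / P / P P K P / P / P P K P / P / P
P K / P O P O P K / P O P O P K / P O
K P K K P K P K P K K P K P K P K K P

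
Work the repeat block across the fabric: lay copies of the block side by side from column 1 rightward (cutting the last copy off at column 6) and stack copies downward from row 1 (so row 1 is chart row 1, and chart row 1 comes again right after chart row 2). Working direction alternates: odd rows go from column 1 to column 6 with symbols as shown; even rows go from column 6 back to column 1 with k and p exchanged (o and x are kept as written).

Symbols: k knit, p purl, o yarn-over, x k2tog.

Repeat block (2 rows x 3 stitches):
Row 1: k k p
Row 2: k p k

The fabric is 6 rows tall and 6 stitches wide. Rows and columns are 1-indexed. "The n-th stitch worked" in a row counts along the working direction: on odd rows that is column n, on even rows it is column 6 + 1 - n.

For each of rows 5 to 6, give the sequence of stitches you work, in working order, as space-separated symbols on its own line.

== ROWS AS WORKED ==
k k p k k p
p k p p k p

Derivation:
Row 5: chart row 1, RS - tile across columns 1-6 and work as-is.
Row 6: chart row 2, WS - tiled (columns 1-6): k p k k p k; work from column 6 back to 1 with k<->p swapped.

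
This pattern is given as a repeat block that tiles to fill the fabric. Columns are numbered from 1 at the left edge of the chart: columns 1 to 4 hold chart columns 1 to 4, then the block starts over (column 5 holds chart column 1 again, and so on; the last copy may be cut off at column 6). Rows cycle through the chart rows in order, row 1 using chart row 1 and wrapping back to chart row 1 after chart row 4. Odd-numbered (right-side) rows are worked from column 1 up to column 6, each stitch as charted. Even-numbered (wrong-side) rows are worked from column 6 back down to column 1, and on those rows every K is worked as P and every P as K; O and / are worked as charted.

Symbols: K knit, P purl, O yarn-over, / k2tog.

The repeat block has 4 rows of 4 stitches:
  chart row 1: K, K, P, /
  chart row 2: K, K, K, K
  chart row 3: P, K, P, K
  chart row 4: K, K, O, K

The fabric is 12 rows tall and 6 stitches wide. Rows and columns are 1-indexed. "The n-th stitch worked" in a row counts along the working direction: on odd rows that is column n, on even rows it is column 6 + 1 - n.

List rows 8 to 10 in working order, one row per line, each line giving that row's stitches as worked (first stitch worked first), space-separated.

Rows as worked:
P P P O P P
K K P / K K
P P P P P P

Derivation:
Row 8: chart row 4, WS - tiled (columns 1-6): K K O K K K; work from column 6 back to 1 with K<->P swapped.
Row 9: chart row 1, RS - tile across columns 1-6 and work as-is.
Row 10: chart row 2, WS - tiled (columns 1-6): K K K K K K; work from column 6 back to 1 with K<->P swapped.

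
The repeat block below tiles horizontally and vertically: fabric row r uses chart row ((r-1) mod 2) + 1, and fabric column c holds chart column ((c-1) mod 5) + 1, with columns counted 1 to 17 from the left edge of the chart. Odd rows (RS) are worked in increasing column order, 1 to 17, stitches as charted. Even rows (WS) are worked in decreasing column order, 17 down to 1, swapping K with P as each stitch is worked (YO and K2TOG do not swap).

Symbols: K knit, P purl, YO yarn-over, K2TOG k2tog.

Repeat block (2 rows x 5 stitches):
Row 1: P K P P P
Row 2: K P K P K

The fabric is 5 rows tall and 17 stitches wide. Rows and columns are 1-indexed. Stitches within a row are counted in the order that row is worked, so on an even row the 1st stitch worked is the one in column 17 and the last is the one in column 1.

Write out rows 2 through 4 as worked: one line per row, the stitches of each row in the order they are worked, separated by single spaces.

Row 2: chart row 2, WS - tiled (columns 1-17): K P K P K K P K P K K P K P K K P; work from column 17 back to 1 with K<->P swapped.
Row 3: chart row 1, RS - tile across columns 1-17 and work as-is.
Row 4: chart row 2, WS - tiled (columns 1-17): K P K P K K P K P K K P K P K K P; work from column 17 back to 1 with K<->P swapped.

== ROWS AS WORKED ==
K P P K P K P P K P K P P K P K P
P K P P P P K P P P P K P P P P K
K P P K P K P P K P K P P K P K P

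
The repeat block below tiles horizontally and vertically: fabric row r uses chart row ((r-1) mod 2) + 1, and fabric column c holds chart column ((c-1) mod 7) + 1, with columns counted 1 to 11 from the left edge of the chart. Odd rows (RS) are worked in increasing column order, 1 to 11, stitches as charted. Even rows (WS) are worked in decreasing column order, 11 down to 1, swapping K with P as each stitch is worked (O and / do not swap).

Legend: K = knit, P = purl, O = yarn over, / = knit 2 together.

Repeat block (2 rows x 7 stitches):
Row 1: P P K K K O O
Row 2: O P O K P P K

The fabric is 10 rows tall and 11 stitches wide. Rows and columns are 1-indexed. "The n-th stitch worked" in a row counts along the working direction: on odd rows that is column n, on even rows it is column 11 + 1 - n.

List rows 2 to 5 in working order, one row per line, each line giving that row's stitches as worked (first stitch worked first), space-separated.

== ROWS AS WORKED ==
P O K O P K K P O K O
P P K K K O O P P K K
P O K O P K K P O K O
P P K K K O O P P K K

Derivation:
Row 2: chart row 2, WS - tiled (columns 1-11): O P O K P P K O P O K; work from column 11 back to 1 with K<->P swapped.
Row 3: chart row 1, RS - tile across columns 1-11 and work as-is.
Row 4: chart row 2, WS - tiled (columns 1-11): O P O K P P K O P O K; work from column 11 back to 1 with K<->P swapped.
Row 5: chart row 1, RS - tile across columns 1-11 and work as-is.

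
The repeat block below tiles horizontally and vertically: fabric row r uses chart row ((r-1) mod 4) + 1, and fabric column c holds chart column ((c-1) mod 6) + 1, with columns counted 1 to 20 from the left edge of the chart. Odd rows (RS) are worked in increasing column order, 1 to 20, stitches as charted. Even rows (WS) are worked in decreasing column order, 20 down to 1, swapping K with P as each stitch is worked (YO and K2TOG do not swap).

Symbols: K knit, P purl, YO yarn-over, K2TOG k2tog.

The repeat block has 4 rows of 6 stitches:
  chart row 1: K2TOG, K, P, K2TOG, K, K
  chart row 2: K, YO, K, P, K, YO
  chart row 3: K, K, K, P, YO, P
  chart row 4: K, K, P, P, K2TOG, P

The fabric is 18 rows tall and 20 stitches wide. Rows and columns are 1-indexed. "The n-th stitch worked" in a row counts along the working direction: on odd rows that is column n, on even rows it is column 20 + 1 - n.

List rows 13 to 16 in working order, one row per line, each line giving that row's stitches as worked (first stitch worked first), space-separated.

Result:
K2TOG K P K2TOG K K K2TOG K P K2TOG K K K2TOG K P K2TOG K K K2TOG K
YO P YO P K P YO P YO P K P YO P YO P K P YO P
K K K P YO P K K K P YO P K K K P YO P K K
P P K K2TOG K K P P K K2TOG K K P P K K2TOG K K P P

Derivation:
Row 13: chart row 1, RS - tile across columns 1-20 and work as-is.
Row 14: chart row 2, WS - tiled (columns 1-20): K YO K P K YO K YO K P K YO K YO K P K YO K YO; work from column 20 back to 1 with K<->P swapped.
Row 15: chart row 3, RS - tile across columns 1-20 and work as-is.
Row 16: chart row 4, WS - tiled (columns 1-20): K K P P K2TOG P K K P P K2TOG P K K P P K2TOG P K K; work from column 20 back to 1 with K<->P swapped.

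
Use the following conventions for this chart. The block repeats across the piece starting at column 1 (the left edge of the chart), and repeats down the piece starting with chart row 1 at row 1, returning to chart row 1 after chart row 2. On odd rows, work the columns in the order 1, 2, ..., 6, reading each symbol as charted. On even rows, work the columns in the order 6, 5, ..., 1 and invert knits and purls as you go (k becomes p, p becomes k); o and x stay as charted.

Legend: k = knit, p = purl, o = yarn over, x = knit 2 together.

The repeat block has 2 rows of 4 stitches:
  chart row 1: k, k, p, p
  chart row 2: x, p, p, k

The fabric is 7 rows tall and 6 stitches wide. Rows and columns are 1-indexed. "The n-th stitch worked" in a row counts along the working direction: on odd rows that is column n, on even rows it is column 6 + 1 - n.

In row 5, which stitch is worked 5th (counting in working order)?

Row 5 uses chart row ((5-1) mod 2)+1 = 1. Row 5 is odd, so RS.
Chart row 1 tiled across columns 1-6: k k p p k k
RS row: no reversal, no swap; stitch n worked = column n.
The 5th stitch worked is k.

Stitch:
k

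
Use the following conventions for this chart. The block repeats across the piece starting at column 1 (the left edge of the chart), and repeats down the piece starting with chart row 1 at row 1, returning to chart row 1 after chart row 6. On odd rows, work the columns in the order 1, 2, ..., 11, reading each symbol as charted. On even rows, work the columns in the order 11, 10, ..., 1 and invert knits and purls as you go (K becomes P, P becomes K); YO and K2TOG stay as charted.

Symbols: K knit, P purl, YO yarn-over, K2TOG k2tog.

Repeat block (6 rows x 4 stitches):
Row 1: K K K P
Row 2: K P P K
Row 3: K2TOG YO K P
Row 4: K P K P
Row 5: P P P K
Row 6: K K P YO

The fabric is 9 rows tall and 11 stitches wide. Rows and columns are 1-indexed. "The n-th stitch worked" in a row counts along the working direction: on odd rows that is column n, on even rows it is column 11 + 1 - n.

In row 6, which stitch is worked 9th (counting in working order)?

Row 6: (6-1) mod 6 = 5, so use chart row 6. Even row -> WS.
Chart row 6 tiled across columns 1-11: K K P YO K K P YO K K P
WS row: flip the tiled sequence (start at column 11) and apply K<->P; YO and K2TOG stay.
Row 6 as worked: K P P YO K P P YO K P P
Counting 9 along the worked row gives K.

== STITCH ==
K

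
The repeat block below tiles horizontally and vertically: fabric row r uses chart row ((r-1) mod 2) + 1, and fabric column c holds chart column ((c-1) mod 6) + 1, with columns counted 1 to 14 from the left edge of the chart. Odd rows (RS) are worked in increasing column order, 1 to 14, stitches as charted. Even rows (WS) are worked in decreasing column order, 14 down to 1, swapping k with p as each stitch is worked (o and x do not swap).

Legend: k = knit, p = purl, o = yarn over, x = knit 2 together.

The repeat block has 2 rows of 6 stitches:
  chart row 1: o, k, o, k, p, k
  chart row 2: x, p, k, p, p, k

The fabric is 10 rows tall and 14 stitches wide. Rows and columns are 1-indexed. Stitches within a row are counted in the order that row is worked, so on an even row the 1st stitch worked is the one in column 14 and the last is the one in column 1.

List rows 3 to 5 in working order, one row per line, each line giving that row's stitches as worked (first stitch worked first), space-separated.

Rows as worked:
o k o k p k o k o k p k o k
k x p k k p k x p k k p k x
o k o k p k o k o k p k o k

Derivation:
Row 3: chart row 1, RS - tile across columns 1-14 and work as-is.
Row 4: chart row 2, WS - tiled (columns 1-14): x p k p p k x p k p p k x p; work from column 14 back to 1 with k<->p swapped.
Row 5: chart row 1, RS - tile across columns 1-14 and work as-is.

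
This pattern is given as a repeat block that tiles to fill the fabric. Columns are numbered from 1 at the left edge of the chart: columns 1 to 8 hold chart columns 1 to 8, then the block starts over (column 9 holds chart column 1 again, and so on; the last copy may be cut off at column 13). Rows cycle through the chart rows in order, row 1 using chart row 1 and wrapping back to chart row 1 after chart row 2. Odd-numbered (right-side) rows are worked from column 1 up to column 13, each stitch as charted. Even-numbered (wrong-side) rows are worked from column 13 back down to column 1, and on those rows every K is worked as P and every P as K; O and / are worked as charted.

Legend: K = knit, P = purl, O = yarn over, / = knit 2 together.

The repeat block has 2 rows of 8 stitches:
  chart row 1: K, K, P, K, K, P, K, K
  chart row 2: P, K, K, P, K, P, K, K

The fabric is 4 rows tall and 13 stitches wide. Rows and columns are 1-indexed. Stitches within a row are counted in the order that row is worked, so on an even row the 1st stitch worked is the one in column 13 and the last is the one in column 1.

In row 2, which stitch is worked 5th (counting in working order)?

For row 2: chart row = ((2-1) mod 2) + 1 = 2; this is a WS (even) row.
Chart row 2 tiled across columns 1-13: P K K P K P K K P K K P K
WS row: flip the tiled sequence (start at column 13) and apply K<->P; O and / stay.
Row 2 as worked: P K P P K P P K P K P P K
The 5th stitch worked is K.

Result:
K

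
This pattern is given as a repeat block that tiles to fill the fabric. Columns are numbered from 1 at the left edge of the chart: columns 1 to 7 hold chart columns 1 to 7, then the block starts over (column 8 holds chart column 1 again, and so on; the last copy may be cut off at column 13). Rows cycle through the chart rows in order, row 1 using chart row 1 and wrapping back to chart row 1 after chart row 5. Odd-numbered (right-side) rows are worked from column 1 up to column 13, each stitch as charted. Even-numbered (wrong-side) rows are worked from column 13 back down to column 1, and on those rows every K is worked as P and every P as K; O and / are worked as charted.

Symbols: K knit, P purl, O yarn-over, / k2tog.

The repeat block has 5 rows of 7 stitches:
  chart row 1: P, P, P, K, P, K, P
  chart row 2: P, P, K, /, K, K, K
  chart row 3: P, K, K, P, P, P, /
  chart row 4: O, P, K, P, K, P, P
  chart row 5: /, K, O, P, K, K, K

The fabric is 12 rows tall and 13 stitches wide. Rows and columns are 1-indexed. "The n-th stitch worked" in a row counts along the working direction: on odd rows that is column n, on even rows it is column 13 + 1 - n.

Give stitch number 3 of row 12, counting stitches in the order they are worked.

Row 12 uses chart row ((12-1) mod 5)+1 = 2. Row 12 is even, so WS.
Chart row 2 tiled across columns 1-13: P P K / K K K P P K / K K
WS: work from column 13 back to column 1 (reverse the tiled row), swapping K<->P (O and / unchanged).
Row 12 as worked: P P / P K K P P P / P K K
Stitch 3 in working order -> /

Stitch:
/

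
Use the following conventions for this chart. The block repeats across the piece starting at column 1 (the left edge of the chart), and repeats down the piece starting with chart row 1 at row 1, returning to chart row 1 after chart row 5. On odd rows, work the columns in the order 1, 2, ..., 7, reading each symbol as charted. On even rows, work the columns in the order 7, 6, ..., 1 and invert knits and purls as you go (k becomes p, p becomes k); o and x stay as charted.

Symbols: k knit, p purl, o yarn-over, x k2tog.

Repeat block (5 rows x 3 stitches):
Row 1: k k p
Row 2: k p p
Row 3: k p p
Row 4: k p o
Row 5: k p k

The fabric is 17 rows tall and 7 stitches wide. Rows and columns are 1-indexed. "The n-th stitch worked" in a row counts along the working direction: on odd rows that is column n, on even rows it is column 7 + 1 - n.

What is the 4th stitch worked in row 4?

Result:
p

Derivation:
Row 4: (4-1) mod 5 = 3, so use chart row 4. Even row -> WS.
Chart row 4 tiled across columns 1-7: k p o k p o k
Wrong side: read the tiled row from column 7 down to 1 and exchange k with p (leave o, x).
Row 4 as worked: p o k p o k p
Stitch 4 in working order -> p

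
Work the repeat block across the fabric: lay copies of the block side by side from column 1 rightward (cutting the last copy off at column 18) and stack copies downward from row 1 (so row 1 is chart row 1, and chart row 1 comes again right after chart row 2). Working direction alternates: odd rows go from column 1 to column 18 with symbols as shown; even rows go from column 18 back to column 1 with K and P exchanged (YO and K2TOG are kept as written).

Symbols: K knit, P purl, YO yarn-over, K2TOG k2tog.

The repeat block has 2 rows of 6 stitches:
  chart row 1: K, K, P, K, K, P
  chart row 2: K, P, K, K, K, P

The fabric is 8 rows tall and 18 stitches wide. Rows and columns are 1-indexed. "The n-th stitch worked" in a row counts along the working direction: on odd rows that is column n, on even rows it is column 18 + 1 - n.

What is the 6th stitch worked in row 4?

Stitch:
P

Derivation:
Row 4 uses chart row ((4-1) mod 2)+1 = 2. Row 4 is even, so WS.
Chart row 2 tiled across columns 1-18: K P K K K P K P K K K P K P K K K P
Wrong side: read the tiled row from column 18 down to 1 and exchange K with P (leave YO, K2TOG).
Row 4 as worked: K P P P K P K P P P K P K P P P K P
Stitch 6 in working order -> P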